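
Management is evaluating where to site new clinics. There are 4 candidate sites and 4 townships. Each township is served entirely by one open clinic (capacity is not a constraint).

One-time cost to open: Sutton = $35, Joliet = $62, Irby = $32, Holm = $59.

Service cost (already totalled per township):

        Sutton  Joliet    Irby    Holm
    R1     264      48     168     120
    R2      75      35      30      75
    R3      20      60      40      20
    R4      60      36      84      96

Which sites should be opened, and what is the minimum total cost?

For any fixed open set, each township goes to its cheapest open site; total = fixed + service.
{Sutton, Joliet}: R1→Joliet 48, R2→Joliet 35, R3→Sutton 20, R4→Joliet 36. Service 139; fixed 97; total 236.
{Joliet}: R1→Joliet 48, R2→Joliet 35, R3→Joliet 60, R4→Joliet 36. Service 179; fixed 62; total 241.
{Joliet, Irby}: service 154 + fixed 94 = 248
{Sutton, Joliet, Irby, Holm}: service 134 + fixed 188 = 322
(All 15 nonempty subsets were checked; Sutton and Joliet is lowest.)

Open Sutton and Joliet; minimum total cost 236.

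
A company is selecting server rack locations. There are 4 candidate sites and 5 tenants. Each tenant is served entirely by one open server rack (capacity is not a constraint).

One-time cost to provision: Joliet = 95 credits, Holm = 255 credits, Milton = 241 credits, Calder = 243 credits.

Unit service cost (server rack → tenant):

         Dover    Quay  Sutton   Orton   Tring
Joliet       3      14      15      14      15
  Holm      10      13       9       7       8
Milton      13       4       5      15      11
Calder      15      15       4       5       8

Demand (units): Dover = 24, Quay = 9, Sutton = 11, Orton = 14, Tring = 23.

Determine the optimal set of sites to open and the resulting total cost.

Open Joliet and Calder; minimum total cost 834.

For any fixed open set, each tenant goes to its cheapest open site; total = fixed + service.
{Joliet, Calder}: Dover→Joliet 3·24=72, Quay→Joliet 14·9=126, Sutton→Calder 4·11=44, Orton→Calder 5·14=70, Tring→Calder 8·23=184. Service 496; fixed 338; total 834.
{Joliet, Holm}: Dover→Joliet 3·24=72, Quay→Holm 13·9=117, Sutton→Holm 9·11=99, Orton→Holm 7·14=98, Tring→Holm 8·23=184. Service 570; fixed 350; total 920.
{Joliet, Milton}: service 612 + fixed 336 = 948
{Joliet, Holm, Milton, Calder}: Dover→Joliet 3·24=72, Quay→Milton 4·9=36, Sutton→Calder 4·11=44, Orton→Calder 5·14=70, Tring→Holm 8·23=184. Service 406; fixed 834; total 1240.
No other subset beats 834.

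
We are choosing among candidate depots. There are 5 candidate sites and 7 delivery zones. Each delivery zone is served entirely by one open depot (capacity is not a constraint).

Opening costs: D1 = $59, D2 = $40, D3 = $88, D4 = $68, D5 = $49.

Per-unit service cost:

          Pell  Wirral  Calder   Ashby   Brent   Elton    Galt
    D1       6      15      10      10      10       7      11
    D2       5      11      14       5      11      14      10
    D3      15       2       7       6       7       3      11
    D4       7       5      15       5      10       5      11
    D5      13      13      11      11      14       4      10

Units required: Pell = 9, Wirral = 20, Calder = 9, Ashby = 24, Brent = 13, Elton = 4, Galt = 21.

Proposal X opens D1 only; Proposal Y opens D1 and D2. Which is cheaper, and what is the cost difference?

Proposal X: {D1}: Pell→D1 6·9=54, Wirral→D1 15·20=300, Calder→D1 10·9=90, Ashby→D1 10·24=240, Brent→D1 10·13=130, Elton→D1 7·4=28, Galt→D1 11·21=231. Service 1073; fixed 59; total 1132.
Proposal Y: {D1, D2}: Pell→D2 5·9=45, Wirral→D2 11·20=220, Calder→D1 10·9=90, Ashby→D2 5·24=120, Brent→D1 10·13=130, Elton→D1 7·4=28, Galt→D2 10·21=210. Service 843; fixed 99; total 942.
Difference: |1132 − 942| = 190.

Proposal Y is cheaper by 190.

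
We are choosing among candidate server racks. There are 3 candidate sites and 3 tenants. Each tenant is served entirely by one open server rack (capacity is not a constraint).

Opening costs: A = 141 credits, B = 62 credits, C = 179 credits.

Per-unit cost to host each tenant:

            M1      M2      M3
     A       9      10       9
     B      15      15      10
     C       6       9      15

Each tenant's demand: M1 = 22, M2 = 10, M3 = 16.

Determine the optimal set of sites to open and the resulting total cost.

For any fixed open set, each tenant goes to its cheapest open site; total = fixed + service.
{A}: M1→A 9·22=198, M2→A 10·10=100, M3→A 9·16=144. Service 442; fixed 141; total 583.
{B, C}: service 382 + fixed 241 = 623
{C}: service 462 + fixed 179 = 641
{A, B, C}: service 366 + fixed 382 = 748
No other subset beats 583.

Open A only; minimum total cost 583.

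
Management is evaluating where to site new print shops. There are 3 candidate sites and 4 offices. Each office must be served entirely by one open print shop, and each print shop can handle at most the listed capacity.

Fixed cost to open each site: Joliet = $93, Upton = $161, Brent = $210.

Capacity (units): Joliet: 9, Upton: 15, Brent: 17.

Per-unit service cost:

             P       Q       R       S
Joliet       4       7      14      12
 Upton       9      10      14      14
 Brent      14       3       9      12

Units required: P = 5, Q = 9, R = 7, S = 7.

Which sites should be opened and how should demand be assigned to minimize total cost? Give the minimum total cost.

Open {Upton, Brent}: P→Upton 9·5=45, Q→Brent 3·9=27, R→Brent 9·7=63, S→Upton 14·7=98.
Loads: Upton carries 12/15, Brent carries 16/17. Service 233; fixed 371; total 604.
Next best feasible plan costs 625.

Minimum total cost: 604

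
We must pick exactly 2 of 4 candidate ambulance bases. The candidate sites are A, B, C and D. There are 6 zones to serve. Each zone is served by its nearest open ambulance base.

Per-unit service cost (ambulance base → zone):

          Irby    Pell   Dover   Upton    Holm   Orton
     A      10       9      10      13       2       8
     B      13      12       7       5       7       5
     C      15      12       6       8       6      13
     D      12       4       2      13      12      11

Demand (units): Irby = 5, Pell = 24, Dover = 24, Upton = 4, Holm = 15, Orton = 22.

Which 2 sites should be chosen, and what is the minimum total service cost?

Choose B and D; total service cost 439.

With exactly 2 open, each zone uses its cheapest among the chosen.
{B, D}: Irby→D 12·5=60, Pell→D 4·24=96, Dover→D 2·24=48, Upton→B 5·4=20, Holm→B 7·15=105, Orton→B 5·22=110. Service cost 439.
{A, D}: service cost 452
{C, D}: service cost 568
Among all 6 size-2 choices, {B, D} is lowest.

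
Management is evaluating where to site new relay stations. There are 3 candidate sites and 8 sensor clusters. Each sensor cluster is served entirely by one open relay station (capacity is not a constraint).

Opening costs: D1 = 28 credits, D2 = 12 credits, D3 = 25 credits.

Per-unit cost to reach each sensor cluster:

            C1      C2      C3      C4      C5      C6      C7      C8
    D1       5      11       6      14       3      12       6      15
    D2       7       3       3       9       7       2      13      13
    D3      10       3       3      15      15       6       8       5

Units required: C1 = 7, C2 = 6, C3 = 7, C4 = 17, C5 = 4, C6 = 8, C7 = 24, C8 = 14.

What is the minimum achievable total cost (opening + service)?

For any fixed open set, each sensor cluster goes to its cheapest open site; total = fixed + service.
{D1, D2, D3}: C1→D1 5·7=35, C2→D2 3·6=18, C3→D2 3·7=21, C4→D2 9·17=153, C5→D1 3·4=12, C6→D2 2·8=16, C7→D1 6·24=144, C8→D3 5·14=70. Service 469; fixed 65; total 534.
{D2, D3}: service 547 + fixed 37 = 584
{D1, D2}: service 581 + fixed 40 = 621
{D2}: C1→D2 7·7=49, C2→D2 3·6=18, C3→D2 3·7=21, C4→D2 9·17=153, C5→D2 7·4=28, C6→D2 2·8=16, C7→D2 13·24=312, C8→D2 13·14=182. Service 779; fixed 12; total 791.
No other subset beats 534.

Minimum total cost: 534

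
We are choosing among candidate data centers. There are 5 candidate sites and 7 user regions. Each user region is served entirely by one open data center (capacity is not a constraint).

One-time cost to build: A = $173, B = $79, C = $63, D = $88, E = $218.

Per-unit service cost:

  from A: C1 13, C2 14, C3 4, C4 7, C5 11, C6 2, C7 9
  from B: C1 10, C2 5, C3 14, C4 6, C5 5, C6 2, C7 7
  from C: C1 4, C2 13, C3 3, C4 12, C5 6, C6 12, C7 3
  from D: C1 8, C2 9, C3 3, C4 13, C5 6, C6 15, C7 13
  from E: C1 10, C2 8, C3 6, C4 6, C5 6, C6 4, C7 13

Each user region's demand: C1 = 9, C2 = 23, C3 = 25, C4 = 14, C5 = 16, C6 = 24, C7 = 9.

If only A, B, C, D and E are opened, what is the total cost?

Each user region is assigned to its cheapest site among the open ones.
{A, B, C, D, E}: C1→C 4·9=36, C2→B 5·23=115, C3→C 3·25=75, C4→B 6·14=84, C5→B 5·16=80, C6→A 2·24=48, C7→C 3·9=27. Service 465; fixed 621; total 1086.

Total cost: 1086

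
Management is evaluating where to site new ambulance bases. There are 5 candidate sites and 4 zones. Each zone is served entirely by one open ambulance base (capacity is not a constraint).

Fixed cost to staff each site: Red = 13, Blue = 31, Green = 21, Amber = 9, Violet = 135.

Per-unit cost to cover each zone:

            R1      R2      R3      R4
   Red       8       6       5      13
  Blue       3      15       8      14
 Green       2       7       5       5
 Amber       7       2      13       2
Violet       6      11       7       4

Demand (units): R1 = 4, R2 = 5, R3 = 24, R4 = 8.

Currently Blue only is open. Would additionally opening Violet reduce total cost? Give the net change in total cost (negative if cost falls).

Current service cost with {Blue}: 391.
Adding Violet: each zone re-picks its cheapest; new service cost 267, saving 124.
Extra fixed cost: 135. Net change = 135 − 124 = 11.
(Totals: 422 → 433.)

No — net change +11 (cost rises by 11).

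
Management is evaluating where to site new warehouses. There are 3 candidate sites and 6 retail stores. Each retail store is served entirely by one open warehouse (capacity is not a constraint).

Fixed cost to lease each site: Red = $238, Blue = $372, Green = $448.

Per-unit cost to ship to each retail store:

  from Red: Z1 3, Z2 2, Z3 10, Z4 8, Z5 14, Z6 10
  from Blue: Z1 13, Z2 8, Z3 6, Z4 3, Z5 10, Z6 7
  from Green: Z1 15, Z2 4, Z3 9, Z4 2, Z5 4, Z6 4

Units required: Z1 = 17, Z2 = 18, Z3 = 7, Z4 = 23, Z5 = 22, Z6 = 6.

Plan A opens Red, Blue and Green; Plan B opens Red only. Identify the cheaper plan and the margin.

Plan B is cheaper by 398.

Plan A: {Red, Blue, Green}: Z1→Red 3·17=51, Z2→Red 2·18=36, Z3→Blue 6·7=42, Z4→Green 2·23=46, Z5→Green 4·22=88, Z6→Green 4·6=24. Service 287; fixed 1058; total 1345.
Plan B: {Red}: Z1→Red 3·17=51, Z2→Red 2·18=36, Z3→Red 10·7=70, Z4→Red 8·23=184, Z5→Red 14·22=308, Z6→Red 10·6=60. Service 709; fixed 238; total 947.
Difference: |1345 − 947| = 398.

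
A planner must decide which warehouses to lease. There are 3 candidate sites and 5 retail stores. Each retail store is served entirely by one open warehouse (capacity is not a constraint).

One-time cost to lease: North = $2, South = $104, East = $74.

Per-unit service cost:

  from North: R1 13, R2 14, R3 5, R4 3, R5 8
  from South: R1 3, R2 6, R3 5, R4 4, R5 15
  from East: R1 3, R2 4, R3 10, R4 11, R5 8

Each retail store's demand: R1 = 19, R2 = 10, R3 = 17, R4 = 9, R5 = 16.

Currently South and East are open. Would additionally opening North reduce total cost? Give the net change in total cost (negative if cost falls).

Yes — net change −7 (cost falls by 7).

Current service cost with {South, East}: 346.
Adding North: each retail store re-picks its cheapest; new service cost 337, saving 9.
Extra fixed cost: 2. Net change = 2 − 9 = -7.
(Totals: 524 → 517.)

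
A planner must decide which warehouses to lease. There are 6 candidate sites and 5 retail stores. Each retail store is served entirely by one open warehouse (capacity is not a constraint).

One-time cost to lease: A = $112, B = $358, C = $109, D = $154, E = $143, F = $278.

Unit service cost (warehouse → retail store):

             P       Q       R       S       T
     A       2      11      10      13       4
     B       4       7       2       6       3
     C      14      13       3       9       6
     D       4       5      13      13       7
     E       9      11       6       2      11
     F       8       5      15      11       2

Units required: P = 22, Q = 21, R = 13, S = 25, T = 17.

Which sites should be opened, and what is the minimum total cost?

For any fixed open set, each retail store goes to its cheapest open site; total = fixed + service.
{A, E}: P→A 2·22=44, Q→A 11·21=231, R→E 6·13=78, S→E 2·25=50, T→A 4·17=68. Service 471; fixed 255; total 726.
{D, E}: P→D 4·22=88, Q→D 5·21=105, R→E 6·13=78, S→E 2·25=50, T→D 7·17=119. Service 440; fixed 297; total 737.
{A, D, E}: service 345 + fixed 409 = 754
{A, B, C, D, E, F}: service 259 + fixed 1154 = 1413
No other subset beats 726.

Open A and E; minimum total cost 726.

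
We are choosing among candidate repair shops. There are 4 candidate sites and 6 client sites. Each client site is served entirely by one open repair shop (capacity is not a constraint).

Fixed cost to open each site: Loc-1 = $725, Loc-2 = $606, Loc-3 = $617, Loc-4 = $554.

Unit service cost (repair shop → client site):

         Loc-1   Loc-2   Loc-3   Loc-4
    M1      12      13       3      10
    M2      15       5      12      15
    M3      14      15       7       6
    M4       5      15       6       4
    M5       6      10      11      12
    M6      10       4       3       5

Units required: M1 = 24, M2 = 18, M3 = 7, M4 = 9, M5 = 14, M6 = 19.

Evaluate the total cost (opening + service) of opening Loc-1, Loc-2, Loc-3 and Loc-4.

Total cost: 2883

Each client site is assigned to its cheapest site among the open ones.
{Loc-1, Loc-2, Loc-3, Loc-4}: M1→Loc-3 3·24=72, M2→Loc-2 5·18=90, M3→Loc-4 6·7=42, M4→Loc-4 4·9=36, M5→Loc-1 6·14=84, M6→Loc-3 3·19=57. Service 381; fixed 2502; total 2883.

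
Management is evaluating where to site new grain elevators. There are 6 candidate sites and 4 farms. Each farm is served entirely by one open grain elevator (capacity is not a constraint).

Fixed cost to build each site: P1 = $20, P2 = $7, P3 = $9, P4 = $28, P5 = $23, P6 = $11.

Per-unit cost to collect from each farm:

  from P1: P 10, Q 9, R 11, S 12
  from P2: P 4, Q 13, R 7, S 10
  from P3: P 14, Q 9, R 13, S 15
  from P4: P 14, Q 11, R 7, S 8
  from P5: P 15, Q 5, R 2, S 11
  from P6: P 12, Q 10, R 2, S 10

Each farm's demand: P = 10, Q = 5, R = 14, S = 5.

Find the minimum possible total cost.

For any fixed open set, each farm goes to its cheapest open site; total = fixed + service.
{P2, P5}: P→P2 4·10=40, Q→P5 5·5=25, R→P5 2·14=28, S→P2 10·5=50. Service 143; fixed 30; total 173.
{P2, P3, P5}: service 143 + fixed 39 = 182
{P2, P5, P6}: service 143 + fixed 41 = 184
{P1, P2, P3, P4, P5, P6}: P→P2 4·10=40, Q→P5 5·5=25, R→P5 2·14=28, S→P4 8·5=40. Service 133; fixed 98; total 231.
No other subset beats 173.

Minimum total cost: 173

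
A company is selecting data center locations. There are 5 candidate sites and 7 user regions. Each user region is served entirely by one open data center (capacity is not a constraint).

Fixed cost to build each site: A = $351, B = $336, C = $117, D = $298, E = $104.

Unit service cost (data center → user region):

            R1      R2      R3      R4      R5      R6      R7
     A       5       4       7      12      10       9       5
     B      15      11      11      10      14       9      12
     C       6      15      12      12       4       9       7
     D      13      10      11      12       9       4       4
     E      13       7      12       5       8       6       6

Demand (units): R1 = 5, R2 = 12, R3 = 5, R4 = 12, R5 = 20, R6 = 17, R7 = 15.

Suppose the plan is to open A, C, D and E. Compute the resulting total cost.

Each user region is assigned to its cheapest site among the open ones.
{A, C, D, E}: R1→A 5·5=25, R2→A 4·12=48, R3→A 7·5=35, R4→E 5·12=60, R5→C 4·20=80, R6→D 4·17=68, R7→D 4·15=60. Service 376; fixed 870; total 1246.

Total cost: 1246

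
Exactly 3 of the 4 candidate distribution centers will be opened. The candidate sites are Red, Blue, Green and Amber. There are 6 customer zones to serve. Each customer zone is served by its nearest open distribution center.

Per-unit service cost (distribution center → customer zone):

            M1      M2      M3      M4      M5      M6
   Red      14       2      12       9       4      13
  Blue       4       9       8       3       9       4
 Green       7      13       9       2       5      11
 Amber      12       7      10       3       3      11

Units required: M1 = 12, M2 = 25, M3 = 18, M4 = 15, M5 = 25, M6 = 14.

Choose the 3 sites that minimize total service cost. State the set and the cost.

Choose Red, Blue and Amber; total service cost 418.

With exactly 3 open, each customer zone uses its cheapest among the chosen.
{Red, Blue, Amber}: M1→Blue 4·12=48, M2→Red 2·25=50, M3→Blue 8·18=144, M4→Blue 3·15=45, M5→Amber 3·25=75, M6→Blue 4·14=56. Service cost 418.
{Red, Blue, Green}: service cost 428
{Blue, Green, Amber}: service cost 528
Among all 4 size-3 choices, {Red, Blue, Amber} is lowest.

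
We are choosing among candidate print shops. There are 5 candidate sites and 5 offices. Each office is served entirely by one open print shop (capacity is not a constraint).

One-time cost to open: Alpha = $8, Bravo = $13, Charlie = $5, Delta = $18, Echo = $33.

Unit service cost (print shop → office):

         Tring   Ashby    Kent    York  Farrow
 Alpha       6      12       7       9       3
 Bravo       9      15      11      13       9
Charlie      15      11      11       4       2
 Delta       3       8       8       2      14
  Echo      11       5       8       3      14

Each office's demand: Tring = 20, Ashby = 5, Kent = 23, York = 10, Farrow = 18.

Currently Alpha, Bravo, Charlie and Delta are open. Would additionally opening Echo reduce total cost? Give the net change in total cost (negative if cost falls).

Current service cost with {Alpha, Bravo, Charlie, Delta}: 317.
Adding Echo: each office re-picks its cheapest; new service cost 302, saving 15.
Extra fixed cost: 33. Net change = 33 − 15 = 18.
(Totals: 361 → 379.)

No — net change +18 (cost rises by 18).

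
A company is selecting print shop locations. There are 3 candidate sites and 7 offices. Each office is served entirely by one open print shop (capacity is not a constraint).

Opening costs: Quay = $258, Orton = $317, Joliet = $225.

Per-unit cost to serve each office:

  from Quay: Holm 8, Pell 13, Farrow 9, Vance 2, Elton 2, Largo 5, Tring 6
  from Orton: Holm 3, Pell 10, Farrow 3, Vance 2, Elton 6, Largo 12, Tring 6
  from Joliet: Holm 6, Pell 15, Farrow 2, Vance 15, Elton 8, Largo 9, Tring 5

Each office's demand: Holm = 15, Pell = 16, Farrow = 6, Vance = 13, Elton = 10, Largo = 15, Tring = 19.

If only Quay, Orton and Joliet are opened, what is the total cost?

Each office is assigned to its cheapest site among the open ones.
{Quay, Orton, Joliet}: Holm→Orton 3·15=45, Pell→Orton 10·16=160, Farrow→Joliet 2·6=12, Vance→Quay 2·13=26, Elton→Quay 2·10=20, Largo→Quay 5·15=75, Tring→Joliet 5·19=95. Service 433; fixed 800; total 1233.

Total cost: 1233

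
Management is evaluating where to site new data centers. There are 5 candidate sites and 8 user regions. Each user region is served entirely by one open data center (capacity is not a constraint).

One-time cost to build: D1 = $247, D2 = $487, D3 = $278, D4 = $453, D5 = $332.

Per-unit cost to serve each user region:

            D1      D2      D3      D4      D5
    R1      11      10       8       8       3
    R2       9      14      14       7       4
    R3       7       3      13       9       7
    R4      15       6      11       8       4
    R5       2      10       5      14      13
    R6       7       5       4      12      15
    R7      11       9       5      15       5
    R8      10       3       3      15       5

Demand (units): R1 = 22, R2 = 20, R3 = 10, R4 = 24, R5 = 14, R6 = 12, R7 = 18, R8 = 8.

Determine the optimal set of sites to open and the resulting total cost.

Open D1 and D5; minimum total cost 1133.

For any fixed open set, each user region goes to its cheapest open site; total = fixed + service.
{D1, D5}: R1→D5 3·22=66, R2→D5 4·20=80, R3→D1 7·10=70, R4→D5 4·24=96, R5→D1 2·14=28, R6→D1 7·12=84, R7→D5 5·18=90, R8→D5 5·8=40. Service 554; fixed 579; total 1133.
{D5}: service 804 + fixed 332 = 1136
{D3, D5}: service 544 + fixed 610 = 1154
{D1, D2, D3, D4, D5}: service 462 + fixed 1797 = 2259
No other subset beats 1133.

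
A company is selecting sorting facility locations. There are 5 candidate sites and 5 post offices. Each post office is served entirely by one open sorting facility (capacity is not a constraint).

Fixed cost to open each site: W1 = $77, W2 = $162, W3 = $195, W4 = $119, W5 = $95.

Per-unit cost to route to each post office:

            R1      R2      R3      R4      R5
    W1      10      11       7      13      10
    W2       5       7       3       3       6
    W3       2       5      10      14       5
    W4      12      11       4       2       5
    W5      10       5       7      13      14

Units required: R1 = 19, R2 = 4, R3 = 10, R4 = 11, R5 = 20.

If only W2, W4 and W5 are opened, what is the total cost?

Total cost: 643

Each post office is assigned to its cheapest site among the open ones.
{W2, W4, W5}: R1→W2 5·19=95, R2→W5 5·4=20, R3→W2 3·10=30, R4→W4 2·11=22, R5→W4 5·20=100. Service 267; fixed 376; total 643.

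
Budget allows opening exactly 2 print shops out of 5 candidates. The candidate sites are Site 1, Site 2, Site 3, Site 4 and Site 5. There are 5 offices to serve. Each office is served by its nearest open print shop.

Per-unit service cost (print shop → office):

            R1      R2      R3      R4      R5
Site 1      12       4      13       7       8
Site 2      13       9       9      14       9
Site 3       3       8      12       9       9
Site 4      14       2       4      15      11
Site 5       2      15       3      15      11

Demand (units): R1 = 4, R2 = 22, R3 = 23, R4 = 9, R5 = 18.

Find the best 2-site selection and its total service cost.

With exactly 2 open, each office uses its cheapest among the chosen.
{Site 1, Site 5}: R1→Site 5 2·4=8, R2→Site 1 4·22=88, R3→Site 5 3·23=69, R4→Site 1 7·9=63, R5→Site 1 8·18=144. Service cost 372.
{Site 1, Site 4}: service cost 391
{Site 3, Site 4}: service cost 391
Among all 10 size-2 choices, {Site 1, Site 5} is lowest.

Choose Site 1 and Site 5; total service cost 372.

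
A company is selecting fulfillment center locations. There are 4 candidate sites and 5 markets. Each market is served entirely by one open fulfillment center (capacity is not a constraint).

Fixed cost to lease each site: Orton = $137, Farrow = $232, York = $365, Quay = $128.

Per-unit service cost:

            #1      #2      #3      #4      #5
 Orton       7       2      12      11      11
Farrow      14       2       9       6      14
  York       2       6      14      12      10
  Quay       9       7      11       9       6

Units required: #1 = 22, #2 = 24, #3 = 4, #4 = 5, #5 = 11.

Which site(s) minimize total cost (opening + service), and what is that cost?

Open Orton only; minimum total cost 563.

For any fixed open set, each market goes to its cheapest open site; total = fixed + service.
{Orton}: #1→Orton 7·22=154, #2→Orton 2·24=48, #3→Orton 12·4=48, #4→Orton 11·5=55, #5→Orton 11·11=121. Service 426; fixed 137; total 563.
{Orton, Quay}: service 357 + fixed 265 = 622
{Quay}: #1→Quay 9·22=198, #2→Quay 7·24=168, #3→Quay 11·4=44, #4→Quay 9·5=45, #5→Quay 6·11=66. Service 521; fixed 128; total 649.
{Orton, Farrow, York, Quay}: service 224 + fixed 862 = 1086
(All 15 nonempty subsets were checked; Orton only is lowest.)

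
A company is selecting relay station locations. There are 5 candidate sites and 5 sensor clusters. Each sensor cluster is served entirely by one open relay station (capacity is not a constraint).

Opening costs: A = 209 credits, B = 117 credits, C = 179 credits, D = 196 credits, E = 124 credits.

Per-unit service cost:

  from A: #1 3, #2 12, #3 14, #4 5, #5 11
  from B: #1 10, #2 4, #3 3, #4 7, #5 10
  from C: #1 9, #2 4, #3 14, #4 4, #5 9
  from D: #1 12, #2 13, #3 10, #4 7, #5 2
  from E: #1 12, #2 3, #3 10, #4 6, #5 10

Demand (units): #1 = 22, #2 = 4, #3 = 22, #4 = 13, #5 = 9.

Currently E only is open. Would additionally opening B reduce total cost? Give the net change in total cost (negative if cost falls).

Current service cost with {E}: 664.
Adding B: each sensor cluster re-picks its cheapest; new service cost 466, saving 198.
Extra fixed cost: 117. Net change = 117 − 198 = -81.
(Totals: 788 → 707.)

Yes — net change −81 (cost falls by 81).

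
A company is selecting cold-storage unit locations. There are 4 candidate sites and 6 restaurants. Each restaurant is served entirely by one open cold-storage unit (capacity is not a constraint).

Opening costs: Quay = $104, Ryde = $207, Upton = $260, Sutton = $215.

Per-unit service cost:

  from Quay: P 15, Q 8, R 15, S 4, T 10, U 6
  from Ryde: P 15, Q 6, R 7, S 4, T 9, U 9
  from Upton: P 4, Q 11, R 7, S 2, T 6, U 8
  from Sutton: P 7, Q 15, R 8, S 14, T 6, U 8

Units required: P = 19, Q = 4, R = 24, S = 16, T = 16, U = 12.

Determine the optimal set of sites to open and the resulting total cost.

For any fixed open set, each restaurant goes to its cheapest open site; total = fixed + service.
{Upton}: P→Upton 4·19=76, Q→Upton 11·4=44, R→Upton 7·24=168, S→Upton 2·16=32, T→Upton 6·16=96, U→Upton 8·12=96. Service 512; fixed 260; total 772.
{Quay, Upton}: P→Upton 4·19=76, Q→Quay 8·4=32, R→Upton 7·24=168, S→Upton 2·16=32, T→Upton 6·16=96, U→Quay 6·12=72. Service 476; fixed 364; total 840.
{Quay, Sutton}: service 589 + fixed 319 = 908
{Quay, Ryde, Upton, Sutton}: service 468 + fixed 786 = 1254
No other subset beats 772.

Open Upton only; minimum total cost 772.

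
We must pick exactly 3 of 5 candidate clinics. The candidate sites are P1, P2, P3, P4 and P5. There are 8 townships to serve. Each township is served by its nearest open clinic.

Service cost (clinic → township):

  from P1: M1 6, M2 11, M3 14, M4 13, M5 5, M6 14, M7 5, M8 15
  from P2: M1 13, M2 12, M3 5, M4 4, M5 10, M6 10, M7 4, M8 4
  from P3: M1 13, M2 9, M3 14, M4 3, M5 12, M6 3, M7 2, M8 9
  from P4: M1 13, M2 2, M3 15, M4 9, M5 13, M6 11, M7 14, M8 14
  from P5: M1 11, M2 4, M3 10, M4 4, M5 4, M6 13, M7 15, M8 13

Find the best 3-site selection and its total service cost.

Choose P2, P3 and P5; total service cost 36.

With exactly 3 open, each township uses its cheapest among the chosen.
{P2, P3, P5}: M1→P5 11, M2→P5 4, M3→P2 5, M4→P3 3, M5→P5 4, M6→P3 3, M7→P3 2, M8→P2 4. Service cost 36.
{P1, P2, P3}: service cost 37
{P1, P2, P4}: service cost 40
Among all 10 size-3 choices, {P2, P3, P5} is lowest.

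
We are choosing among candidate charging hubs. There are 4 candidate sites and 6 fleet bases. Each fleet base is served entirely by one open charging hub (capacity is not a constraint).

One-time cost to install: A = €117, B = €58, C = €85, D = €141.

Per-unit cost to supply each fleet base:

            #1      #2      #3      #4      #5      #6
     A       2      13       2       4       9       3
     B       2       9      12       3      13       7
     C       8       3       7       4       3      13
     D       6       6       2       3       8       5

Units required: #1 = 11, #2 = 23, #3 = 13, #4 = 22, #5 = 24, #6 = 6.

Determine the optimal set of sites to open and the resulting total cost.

Open A and C; minimum total cost 497.

For any fixed open set, each fleet base goes to its cheapest open site; total = fixed + service.
{A, C}: #1→A 2·11=22, #2→C 3·23=69, #3→A 2·13=26, #4→A 4·22=88, #5→C 3·24=72, #6→A 3·6=18. Service 295; fixed 202; total 497.
{B, C}: service 362 + fixed 143 = 505
{A, B, C}: service 273 + fixed 260 = 533
{A, B, C, D}: service 273 + fixed 401 = 674
No other subset beats 497.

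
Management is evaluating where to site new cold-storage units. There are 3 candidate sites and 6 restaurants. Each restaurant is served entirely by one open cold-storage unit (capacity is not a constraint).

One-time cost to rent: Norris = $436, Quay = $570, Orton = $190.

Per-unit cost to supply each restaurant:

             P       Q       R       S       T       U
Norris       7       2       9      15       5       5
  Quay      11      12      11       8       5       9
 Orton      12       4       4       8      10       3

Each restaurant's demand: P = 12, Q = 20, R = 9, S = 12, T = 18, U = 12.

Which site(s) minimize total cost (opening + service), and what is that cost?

Open Orton only; minimum total cost 762.

For any fixed open set, each restaurant goes to its cheapest open site; total = fixed + service.
{Orton}: P→Orton 12·12=144, Q→Orton 4·20=80, R→Orton 4·9=36, S→Orton 8·12=96, T→Orton 10·18=180, U→Orton 3·12=36. Service 572; fixed 190; total 762.
{Norris}: service 535 + fixed 436 = 971
{Norris, Orton}: service 382 + fixed 626 = 1008
{Norris, Quay, Orton}: P→Norris 7·12=84, Q→Norris 2·20=40, R→Orton 4·9=36, S→Quay 8·12=96, T→Norris 5·18=90, U→Orton 3·12=36. Service 382; fixed 1196; total 1578.
No other subset beats 762.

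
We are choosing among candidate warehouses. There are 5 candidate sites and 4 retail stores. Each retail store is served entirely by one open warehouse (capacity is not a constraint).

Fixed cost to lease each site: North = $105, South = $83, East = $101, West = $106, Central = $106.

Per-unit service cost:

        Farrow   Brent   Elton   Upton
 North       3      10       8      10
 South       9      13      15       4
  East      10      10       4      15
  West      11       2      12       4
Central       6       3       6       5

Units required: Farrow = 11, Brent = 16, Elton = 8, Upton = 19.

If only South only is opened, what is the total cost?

Total cost: 586

Each retail store is assigned to its cheapest site among the open ones.
{South}: Farrow→South 9·11=99, Brent→South 13·16=208, Elton→South 15·8=120, Upton→South 4·19=76. Service 503; fixed 83; total 586.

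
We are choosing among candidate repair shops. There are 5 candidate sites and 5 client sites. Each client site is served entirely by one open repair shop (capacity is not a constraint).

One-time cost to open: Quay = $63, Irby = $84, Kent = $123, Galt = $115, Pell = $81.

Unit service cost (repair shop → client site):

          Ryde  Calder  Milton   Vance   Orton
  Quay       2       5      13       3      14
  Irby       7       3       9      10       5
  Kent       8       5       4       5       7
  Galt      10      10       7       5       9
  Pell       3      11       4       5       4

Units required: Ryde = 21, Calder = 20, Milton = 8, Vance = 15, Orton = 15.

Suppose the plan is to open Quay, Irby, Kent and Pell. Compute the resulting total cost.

Each client site is assigned to its cheapest site among the open ones.
{Quay, Irby, Kent, Pell}: Ryde→Quay 2·21=42, Calder→Irby 3·20=60, Milton→Kent 4·8=32, Vance→Quay 3·15=45, Orton→Pell 4·15=60. Service 239; fixed 351; total 590.

Total cost: 590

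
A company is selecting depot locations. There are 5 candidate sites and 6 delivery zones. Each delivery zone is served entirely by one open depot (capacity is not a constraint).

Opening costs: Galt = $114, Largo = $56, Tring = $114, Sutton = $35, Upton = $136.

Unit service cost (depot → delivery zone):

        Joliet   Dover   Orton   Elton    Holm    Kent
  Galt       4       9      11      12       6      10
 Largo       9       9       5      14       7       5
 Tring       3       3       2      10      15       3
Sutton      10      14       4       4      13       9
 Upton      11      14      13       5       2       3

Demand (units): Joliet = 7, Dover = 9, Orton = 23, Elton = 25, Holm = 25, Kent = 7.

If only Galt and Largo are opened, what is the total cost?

Each delivery zone is assigned to its cheapest site among the open ones.
{Galt, Largo}: Joliet→Galt 4·7=28, Dover→Galt 9·9=81, Orton→Largo 5·23=115, Elton→Galt 12·25=300, Holm→Galt 6·25=150, Kent→Largo 5·7=35. Service 709; fixed 170; total 879.

Total cost: 879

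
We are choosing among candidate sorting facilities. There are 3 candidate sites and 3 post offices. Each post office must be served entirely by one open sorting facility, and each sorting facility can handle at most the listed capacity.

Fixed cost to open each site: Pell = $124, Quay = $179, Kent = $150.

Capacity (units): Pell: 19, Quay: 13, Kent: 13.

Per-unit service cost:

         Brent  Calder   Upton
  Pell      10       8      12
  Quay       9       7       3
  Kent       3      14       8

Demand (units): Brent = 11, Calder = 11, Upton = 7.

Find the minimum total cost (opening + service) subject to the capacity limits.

Minimum total cost: 479

Open {Pell, Kent}: Brent→Kent 3·11=33, Calder→Pell 8·11=88, Upton→Pell 12·7=84.
Loads: Pell carries 18/19, Kent carries 11/13. Service 205; fixed 274; total 479.
Next best feasible plan costs 574.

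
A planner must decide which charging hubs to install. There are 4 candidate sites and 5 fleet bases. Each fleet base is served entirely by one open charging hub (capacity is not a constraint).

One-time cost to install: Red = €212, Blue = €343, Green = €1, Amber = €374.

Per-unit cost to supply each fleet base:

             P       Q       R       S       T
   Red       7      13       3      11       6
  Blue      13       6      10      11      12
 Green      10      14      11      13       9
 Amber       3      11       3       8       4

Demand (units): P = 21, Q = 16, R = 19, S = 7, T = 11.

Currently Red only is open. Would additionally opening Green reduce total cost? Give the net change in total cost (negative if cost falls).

Current service cost with {Red}: 555.
Adding Green: each fleet base re-picks its cheapest; new service cost 555, saving 0.
Extra fixed cost: 1. Net change = 1 − 0 = 1.
(Totals: 767 → 768.)

No — net change +1 (cost rises by 1).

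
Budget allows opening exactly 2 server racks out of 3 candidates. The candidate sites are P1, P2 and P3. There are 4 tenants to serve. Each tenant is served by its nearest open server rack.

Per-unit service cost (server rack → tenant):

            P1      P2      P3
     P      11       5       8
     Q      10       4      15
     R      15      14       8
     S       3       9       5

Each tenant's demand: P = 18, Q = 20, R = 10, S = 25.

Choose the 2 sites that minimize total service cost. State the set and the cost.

With exactly 2 open, each tenant uses its cheapest among the chosen.
{P2, P3}: P→P2 5·18=90, Q→P2 4·20=80, R→P3 8·10=80, S→P3 5·25=125. Service cost 375.
{P1, P2}: service cost 385
{P1, P3}: service cost 499
Among all 3 size-2 choices, {P2, P3} is lowest.

Choose P2 and P3; total service cost 375.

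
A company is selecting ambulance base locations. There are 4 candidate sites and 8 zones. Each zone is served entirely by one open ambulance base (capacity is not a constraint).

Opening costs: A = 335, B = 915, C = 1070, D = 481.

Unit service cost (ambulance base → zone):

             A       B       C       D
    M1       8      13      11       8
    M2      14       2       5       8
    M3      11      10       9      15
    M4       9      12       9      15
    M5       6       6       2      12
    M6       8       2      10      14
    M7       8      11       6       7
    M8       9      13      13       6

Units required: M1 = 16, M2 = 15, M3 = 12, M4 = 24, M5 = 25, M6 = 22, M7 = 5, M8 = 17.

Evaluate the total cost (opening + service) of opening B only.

Total cost: 2031

Each zone is assigned to its cheapest site among the open ones.
{B}: M1→B 13·16=208, M2→B 2·15=30, M3→B 10·12=120, M4→B 12·24=288, M5→B 6·25=150, M6→B 2·22=44, M7→B 11·5=55, M8→B 13·17=221. Service 1116; fixed 915; total 2031.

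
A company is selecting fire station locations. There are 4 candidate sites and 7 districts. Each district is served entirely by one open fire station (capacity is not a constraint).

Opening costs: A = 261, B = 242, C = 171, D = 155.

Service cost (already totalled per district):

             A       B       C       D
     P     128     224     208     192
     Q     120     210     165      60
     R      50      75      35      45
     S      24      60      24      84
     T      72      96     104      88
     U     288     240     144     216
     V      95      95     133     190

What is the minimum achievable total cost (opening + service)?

Minimum total cost: 984

For any fixed open set, each district goes to its cheapest open site; total = fixed + service.
{C}: P→C 208, Q→C 165, R→C 35, S→C 24, T→C 104, U→C 144, V→C 133. Service 813; fixed 171; total 984.
{C, D}: service 676 + fixed 326 = 1002
{D}: P→D 192, Q→D 60, R→D 45, S→D 84, T→D 88, U→D 216, V→D 190. Service 875; fixed 155; total 1030.
{A, B, C, D}: service 558 + fixed 829 = 1387
(All 15 nonempty subsets were checked; C only is lowest.)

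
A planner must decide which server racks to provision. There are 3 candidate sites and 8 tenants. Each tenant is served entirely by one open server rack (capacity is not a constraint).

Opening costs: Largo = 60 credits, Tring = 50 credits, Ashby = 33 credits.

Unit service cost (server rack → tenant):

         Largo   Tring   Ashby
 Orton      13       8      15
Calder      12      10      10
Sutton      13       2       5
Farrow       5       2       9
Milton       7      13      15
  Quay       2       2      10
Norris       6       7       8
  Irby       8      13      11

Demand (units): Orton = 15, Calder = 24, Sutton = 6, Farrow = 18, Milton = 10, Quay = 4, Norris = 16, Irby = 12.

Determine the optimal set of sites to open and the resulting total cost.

For any fixed open set, each tenant goes to its cheapest open site; total = fixed + service.
{Largo, Tring}: Orton→Tring 8·15=120, Calder→Tring 10·24=240, Sutton→Tring 2·6=12, Farrow→Tring 2·18=36, Milton→Largo 7·10=70, Quay→Largo 2·4=8, Norris→Largo 6·16=96, Irby→Largo 8·12=96. Service 678; fixed 110; total 788.
{Largo, Tring, Ashby}: service 678 + fixed 143 = 821
{Tring}: service 814 + fixed 50 = 864
{Ashby}: service 1107 + fixed 33 = 1140
No other subset beats 788.

Open Largo and Tring; minimum total cost 788.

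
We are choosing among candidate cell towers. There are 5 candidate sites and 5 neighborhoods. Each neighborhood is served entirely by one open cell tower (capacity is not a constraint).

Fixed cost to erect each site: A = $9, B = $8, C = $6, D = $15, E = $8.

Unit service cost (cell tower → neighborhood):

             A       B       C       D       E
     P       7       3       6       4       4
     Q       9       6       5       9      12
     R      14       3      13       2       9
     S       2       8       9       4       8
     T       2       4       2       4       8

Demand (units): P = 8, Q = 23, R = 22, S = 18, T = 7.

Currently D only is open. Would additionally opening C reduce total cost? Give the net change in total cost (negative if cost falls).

Current service cost with {D}: 383.
Adding C: each neighborhood re-picks its cheapest; new service cost 277, saving 106.
Extra fixed cost: 6. Net change = 6 − 106 = -100.
(Totals: 398 → 298.)

Yes — net change −100 (cost falls by 100).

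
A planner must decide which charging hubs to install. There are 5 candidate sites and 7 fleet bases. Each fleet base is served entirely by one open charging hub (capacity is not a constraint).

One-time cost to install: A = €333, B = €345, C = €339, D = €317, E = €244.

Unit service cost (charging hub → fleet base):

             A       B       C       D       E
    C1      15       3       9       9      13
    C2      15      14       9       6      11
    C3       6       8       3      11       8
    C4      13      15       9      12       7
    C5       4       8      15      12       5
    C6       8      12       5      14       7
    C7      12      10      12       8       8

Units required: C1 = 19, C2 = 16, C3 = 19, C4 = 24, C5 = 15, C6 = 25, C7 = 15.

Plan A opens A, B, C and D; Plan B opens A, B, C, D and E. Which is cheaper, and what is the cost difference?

Plan A is cheaper by 196.

Plan A: {A, B, C, D}: C1→B 3·19=57, C2→D 6·16=96, C3→C 3·19=57, C4→C 9·24=216, C5→A 4·15=60, C6→C 5·25=125, C7→D 8·15=120. Service 731; fixed 1334; total 2065.
Plan B: {A, B, C, D, E}: C1→B 3·19=57, C2→D 6·16=96, C3→C 3·19=57, C4→E 7·24=168, C5→A 4·15=60, C6→C 5·25=125, C7→D 8·15=120. Service 683; fixed 1578; total 2261.
Difference: |2065 − 2261| = 196.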